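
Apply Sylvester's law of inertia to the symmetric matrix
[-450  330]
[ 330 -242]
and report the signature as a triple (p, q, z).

Answer: (0, 1, 1)

Derivation:
step 0: pivot -450 → sign −
step 1: row/col 1 already zero → sign 0
signature = (0, 1, 1)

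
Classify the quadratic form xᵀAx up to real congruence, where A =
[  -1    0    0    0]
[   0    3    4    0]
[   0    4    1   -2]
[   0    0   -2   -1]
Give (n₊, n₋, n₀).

Answer: (1, 3, 0)

Derivation:
step 0: pivot -1 → sign −
step 1: pivot 3 → sign +
step 2: pivot -13/3 → sign −
step 3: pivot -1/13 → sign −
signature = (1, 3, 0)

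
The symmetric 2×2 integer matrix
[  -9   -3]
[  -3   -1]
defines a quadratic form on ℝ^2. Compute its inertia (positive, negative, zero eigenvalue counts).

step 0: pivot -9 → sign −
step 1: row/col 1 already zero → sign 0
signature = (0, 1, 1)

Answer: (0, 1, 1)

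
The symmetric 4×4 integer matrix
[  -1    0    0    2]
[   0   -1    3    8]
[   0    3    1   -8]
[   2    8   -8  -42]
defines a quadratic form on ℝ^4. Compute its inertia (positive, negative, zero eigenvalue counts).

step 0: pivot -1 → sign −
step 1: pivot -1 → sign −
step 2: pivot 10 → sign +
step 3: pivot 2/5 → sign +
signature = (2, 2, 0)

Answer: (2, 2, 0)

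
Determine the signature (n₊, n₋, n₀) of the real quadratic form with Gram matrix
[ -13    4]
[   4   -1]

step 0: pivot -13 → sign −
step 1: pivot 3/13 → sign +
signature = (1, 1, 0)

Answer: (1, 1, 0)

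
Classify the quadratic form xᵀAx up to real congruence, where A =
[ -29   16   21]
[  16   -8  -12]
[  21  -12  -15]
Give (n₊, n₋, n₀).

step 0: pivot -29 → sign −
step 1: pivot 24/29 → sign +
step 2: row/col 2 already zero → sign 0
signature = (1, 1, 1)

Answer: (1, 1, 1)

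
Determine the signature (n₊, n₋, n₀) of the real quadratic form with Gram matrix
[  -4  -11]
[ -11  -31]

step 0: pivot -4 → sign −
step 1: pivot -3/4 → sign −
signature = (0, 2, 0)

Answer: (0, 2, 0)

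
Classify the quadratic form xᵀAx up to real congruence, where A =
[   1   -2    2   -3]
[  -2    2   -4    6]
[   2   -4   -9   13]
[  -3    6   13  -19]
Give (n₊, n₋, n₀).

Answer: (1, 3, 0)

Derivation:
step 0: pivot 1 → sign +
step 1: pivot -2 → sign −
step 2: pivot -13 → sign −
step 3: pivot -3/13 → sign −
signature = (1, 3, 0)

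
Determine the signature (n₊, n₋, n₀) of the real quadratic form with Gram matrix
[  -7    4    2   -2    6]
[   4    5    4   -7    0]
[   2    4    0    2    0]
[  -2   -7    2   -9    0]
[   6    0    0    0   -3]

Answer: (2, 3, 0)

Derivation:
step 0: pivot -7 → sign −
step 1: pivot 51/7 → sign +
step 2: pivot -52/17 → sign −
step 3: pivot -9/13 → sign −
step 4: pivot 1 → sign +
signature = (2, 3, 0)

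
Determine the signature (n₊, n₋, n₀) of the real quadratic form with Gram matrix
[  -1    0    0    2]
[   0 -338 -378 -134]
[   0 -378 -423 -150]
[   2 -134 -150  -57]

step 0: pivot -1 → sign −
step 1: pivot -338 → sign −
step 2: pivot -45/169 → sign −
step 3: pivot 1/5 → sign +
signature = (1, 3, 0)

Answer: (1, 3, 0)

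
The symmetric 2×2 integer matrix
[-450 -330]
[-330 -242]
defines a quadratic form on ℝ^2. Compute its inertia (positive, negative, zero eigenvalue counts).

step 0: pivot -450 → sign −
step 1: row/col 1 already zero → sign 0
signature = (0, 1, 1)

Answer: (0, 1, 1)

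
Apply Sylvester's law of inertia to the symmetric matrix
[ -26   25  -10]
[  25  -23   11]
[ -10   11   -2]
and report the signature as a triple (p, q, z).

step 0: pivot -26 → sign −
step 1: pivot 27/26 → sign +
step 2: row/col 2 already zero → sign 0
signature = (1, 1, 1)

Answer: (1, 1, 1)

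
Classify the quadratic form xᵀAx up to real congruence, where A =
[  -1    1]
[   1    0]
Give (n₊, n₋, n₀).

step 0: pivot -1 → sign −
step 1: pivot 1 → sign +
signature = (1, 1, 0)

Answer: (1, 1, 0)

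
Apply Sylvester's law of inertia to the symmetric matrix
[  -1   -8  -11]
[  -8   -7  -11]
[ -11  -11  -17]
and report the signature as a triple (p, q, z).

step 0: pivot -1 → sign −
step 1: pivot 57 → sign +
step 2: pivot -1/57 → sign −
signature = (1, 2, 0)

Answer: (1, 2, 0)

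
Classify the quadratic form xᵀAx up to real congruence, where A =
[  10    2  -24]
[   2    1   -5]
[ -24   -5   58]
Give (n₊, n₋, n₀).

step 0: pivot 10 → sign +
step 1: pivot 3/5 → sign +
step 2: pivot 1/3 → sign +
signature = (3, 0, 0)

Answer: (3, 0, 0)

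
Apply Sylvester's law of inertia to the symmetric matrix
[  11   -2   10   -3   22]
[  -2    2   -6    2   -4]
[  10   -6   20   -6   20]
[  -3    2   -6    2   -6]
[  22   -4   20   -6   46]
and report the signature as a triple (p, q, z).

Answer: (4, 1, 0)

Derivation:
step 0: pivot 11 → sign +
step 1: pivot 18/11 → sign +
step 2: pivot 2/9 → sign +
step 3: pivot -1 → sign −
step 4: pivot 2 → sign +
signature = (4, 1, 0)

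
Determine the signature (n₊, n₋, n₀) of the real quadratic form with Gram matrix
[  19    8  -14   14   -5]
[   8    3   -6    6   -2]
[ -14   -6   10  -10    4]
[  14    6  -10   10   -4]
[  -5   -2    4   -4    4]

step 0: pivot 19 → sign +
step 1: pivot -7/19 → sign −
step 2: pivot -2/7 → sign −
step 3: pivot 3 → sign +
step 4: row/col 4 already zero → sign 0
signature = (2, 2, 1)

Answer: (2, 2, 1)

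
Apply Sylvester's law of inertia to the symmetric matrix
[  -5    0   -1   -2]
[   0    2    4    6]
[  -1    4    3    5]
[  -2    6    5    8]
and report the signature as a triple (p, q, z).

Answer: (1, 3, 0)

Derivation:
step 0: pivot -5 → sign −
step 1: pivot 2 → sign +
step 2: pivot -24/5 → sign −
step 3: pivot -1/8 → sign −
signature = (1, 3, 0)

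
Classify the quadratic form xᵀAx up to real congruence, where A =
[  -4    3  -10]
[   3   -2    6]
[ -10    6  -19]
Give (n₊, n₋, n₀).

step 0: pivot -4 → sign −
step 1: pivot 1/4 → sign +
step 2: pivot -3 → sign −
signature = (1, 2, 0)

Answer: (1, 2, 0)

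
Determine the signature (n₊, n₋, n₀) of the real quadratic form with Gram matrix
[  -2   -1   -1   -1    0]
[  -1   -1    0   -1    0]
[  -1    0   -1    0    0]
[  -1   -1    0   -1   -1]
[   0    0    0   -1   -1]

step 0: pivot -2 → sign −
step 1: pivot -1/2 → sign −
step 2: pivot -1 → sign −
step 3: pivot 1 → sign +
step 4: row/col 4 already zero → sign 0
signature = (1, 3, 1)

Answer: (1, 3, 1)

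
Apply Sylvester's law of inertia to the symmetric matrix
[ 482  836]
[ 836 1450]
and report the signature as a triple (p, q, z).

Answer: (2, 0, 0)

Derivation:
step 0: pivot 482 → sign +
step 1: pivot 2/241 → sign +
signature = (2, 0, 0)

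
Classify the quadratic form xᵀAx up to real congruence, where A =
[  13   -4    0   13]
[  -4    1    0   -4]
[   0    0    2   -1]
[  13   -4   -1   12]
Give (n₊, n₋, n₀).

Answer: (2, 2, 0)

Derivation:
step 0: pivot 13 → sign +
step 1: pivot -3/13 → sign −
step 2: pivot 2 → sign +
step 3: pivot -3/2 → sign −
signature = (2, 2, 0)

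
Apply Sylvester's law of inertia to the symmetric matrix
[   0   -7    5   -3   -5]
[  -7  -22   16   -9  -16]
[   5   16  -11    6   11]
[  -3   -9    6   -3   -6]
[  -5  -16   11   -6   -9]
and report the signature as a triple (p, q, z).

step 0: pivot -22 → sign −
step 1: pivot 49/22 → sign +
step 2: pivot 31/49 → sign +
step 3: pivot 6/31 → sign +
step 4: pivot 2 → sign +
signature = (4, 1, 0)

Answer: (4, 1, 0)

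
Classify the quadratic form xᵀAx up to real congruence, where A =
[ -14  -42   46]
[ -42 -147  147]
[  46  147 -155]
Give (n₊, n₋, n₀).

Answer: (0, 2, 1)

Derivation:
step 0: pivot -14 → sign −
step 1: pivot -21 → sign −
step 2: row/col 2 already zero → sign 0
signature = (0, 2, 1)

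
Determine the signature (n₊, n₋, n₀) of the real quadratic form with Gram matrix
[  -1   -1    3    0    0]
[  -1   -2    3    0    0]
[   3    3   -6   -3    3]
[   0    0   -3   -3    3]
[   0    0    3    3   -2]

Answer: (2, 3, 0)

Derivation:
step 0: pivot -1 → sign −
step 1: pivot -1 → sign −
step 2: pivot 3 → sign +
step 3: pivot -6 → sign −
step 4: pivot 1 → sign +
signature = (2, 3, 0)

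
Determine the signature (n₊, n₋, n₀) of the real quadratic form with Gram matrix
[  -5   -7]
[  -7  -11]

step 0: pivot -5 → sign −
step 1: pivot -6/5 → sign −
signature = (0, 2, 0)

Answer: (0, 2, 0)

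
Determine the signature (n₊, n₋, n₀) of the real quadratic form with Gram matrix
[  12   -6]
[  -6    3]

Answer: (1, 0, 1)

Derivation:
step 0: pivot 12 → sign +
step 1: row/col 1 already zero → sign 0
signature = (1, 0, 1)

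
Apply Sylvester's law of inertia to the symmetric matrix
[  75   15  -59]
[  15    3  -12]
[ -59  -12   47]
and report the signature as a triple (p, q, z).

Answer: (2, 1, 0)

Derivation:
step 0: pivot 75 → sign +
step 1: pivot 44/75 → sign +
step 2: pivot -3/44 → sign −
signature = (2, 1, 0)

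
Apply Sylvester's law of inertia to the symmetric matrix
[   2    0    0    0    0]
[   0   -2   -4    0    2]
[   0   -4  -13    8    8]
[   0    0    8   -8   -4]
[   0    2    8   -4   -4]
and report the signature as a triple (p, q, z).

step 0: pivot 2 → sign +
step 1: pivot -2 → sign −
step 2: pivot -5 → sign −
step 3: pivot 24/5 → sign +
step 4: row/col 4 already zero → sign 0
signature = (2, 2, 1)

Answer: (2, 2, 1)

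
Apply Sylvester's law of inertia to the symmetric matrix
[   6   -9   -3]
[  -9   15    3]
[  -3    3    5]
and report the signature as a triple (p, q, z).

Answer: (3, 0, 0)

Derivation:
step 0: pivot 6 → sign +
step 1: pivot 3/2 → sign +
step 2: pivot 2 → sign +
signature = (3, 0, 0)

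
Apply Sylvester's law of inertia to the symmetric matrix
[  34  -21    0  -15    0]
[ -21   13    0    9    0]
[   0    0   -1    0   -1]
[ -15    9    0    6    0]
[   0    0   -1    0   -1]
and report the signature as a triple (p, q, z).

Answer: (2, 2, 1)

Derivation:
step 0: pivot 34 → sign +
step 1: pivot 1/34 → sign +
step 2: pivot -1 → sign −
step 3: pivot -3 → sign −
step 4: row/col 4 already zero → sign 0
signature = (2, 2, 1)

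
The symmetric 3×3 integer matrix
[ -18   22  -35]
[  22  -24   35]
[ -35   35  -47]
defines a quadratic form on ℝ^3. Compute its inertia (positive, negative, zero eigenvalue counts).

Answer: (2, 1, 0)

Derivation:
step 0: pivot -18 → sign −
step 1: pivot 26/9 → sign +
step 2: pivot 3/26 → sign +
signature = (2, 1, 0)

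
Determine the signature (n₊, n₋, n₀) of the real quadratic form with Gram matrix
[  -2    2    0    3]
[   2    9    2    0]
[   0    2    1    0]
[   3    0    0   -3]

Answer: (3, 1, 0)

Derivation:
step 0: pivot -2 → sign −
step 1: pivot 11 → sign +
step 2: pivot 7/11 → sign +
step 3: pivot 3/14 → sign +
signature = (3, 1, 0)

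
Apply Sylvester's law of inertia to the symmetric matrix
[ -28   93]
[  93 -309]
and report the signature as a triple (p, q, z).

Answer: (0, 2, 0)

Derivation:
step 0: pivot -28 → sign −
step 1: pivot -3/28 → sign −
signature = (0, 2, 0)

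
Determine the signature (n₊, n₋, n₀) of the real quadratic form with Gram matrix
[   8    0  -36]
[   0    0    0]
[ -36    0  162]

Answer: (1, 0, 2)

Derivation:
step 0: pivot 8 → sign +
step 1: row/col 1 already zero → sign 0
step 2: row/col 2 already zero → sign 0
signature = (1, 0, 2)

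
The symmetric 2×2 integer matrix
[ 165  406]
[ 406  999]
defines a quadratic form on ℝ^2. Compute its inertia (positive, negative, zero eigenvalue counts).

step 0: pivot 165 → sign +
step 1: pivot -1/165 → sign −
signature = (1, 1, 0)

Answer: (1, 1, 0)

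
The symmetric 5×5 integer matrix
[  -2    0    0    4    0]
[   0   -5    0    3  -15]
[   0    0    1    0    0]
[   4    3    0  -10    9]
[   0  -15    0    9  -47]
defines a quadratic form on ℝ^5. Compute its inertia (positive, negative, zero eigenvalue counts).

Answer: (1, 4, 0)

Derivation:
step 0: pivot -2 → sign −
step 1: pivot -5 → sign −
step 2: pivot 1 → sign +
step 3: pivot -1/5 → sign −
step 4: pivot -2 → sign −
signature = (1, 4, 0)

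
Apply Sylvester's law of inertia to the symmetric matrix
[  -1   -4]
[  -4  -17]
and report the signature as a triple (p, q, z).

step 0: pivot -1 → sign −
step 1: pivot -1 → sign −
signature = (0, 2, 0)

Answer: (0, 2, 0)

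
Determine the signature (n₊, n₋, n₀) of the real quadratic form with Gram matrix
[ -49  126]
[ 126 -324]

Answer: (0, 1, 1)

Derivation:
step 0: pivot -49 → sign −
step 1: row/col 1 already zero → sign 0
signature = (0, 1, 1)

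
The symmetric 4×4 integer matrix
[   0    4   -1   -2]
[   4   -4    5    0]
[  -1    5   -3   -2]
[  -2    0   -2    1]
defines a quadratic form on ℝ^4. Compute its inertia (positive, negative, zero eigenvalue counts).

Answer: (1, 2, 1)

Derivation:
step 0: pivot -4 → sign −
step 1: pivot 4 → sign +
step 2: pivot -3/4 → sign −
step 3: row/col 3 already zero → sign 0
signature = (1, 2, 1)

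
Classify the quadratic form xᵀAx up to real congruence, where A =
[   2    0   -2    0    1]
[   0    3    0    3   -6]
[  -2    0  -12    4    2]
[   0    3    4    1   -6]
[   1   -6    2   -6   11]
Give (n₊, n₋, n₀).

Answer: (2, 2, 1)

Derivation:
step 0: pivot 2 → sign +
step 1: pivot 3 → sign +
step 2: pivot -14 → sign −
step 3: pivot -6/7 → sign −
step 4: row/col 4 already zero → sign 0
signature = (2, 2, 1)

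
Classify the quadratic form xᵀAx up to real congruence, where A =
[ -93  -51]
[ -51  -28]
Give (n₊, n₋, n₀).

step 0: pivot -93 → sign −
step 1: pivot -1/31 → sign −
signature = (0, 2, 0)

Answer: (0, 2, 0)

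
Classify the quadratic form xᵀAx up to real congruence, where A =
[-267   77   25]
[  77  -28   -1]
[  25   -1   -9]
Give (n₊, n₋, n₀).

step 0: pivot -267 → sign −
step 1: pivot -1547/267 → sign −
step 2: pivot -6/1547 → sign −
signature = (0, 3, 0)

Answer: (0, 3, 0)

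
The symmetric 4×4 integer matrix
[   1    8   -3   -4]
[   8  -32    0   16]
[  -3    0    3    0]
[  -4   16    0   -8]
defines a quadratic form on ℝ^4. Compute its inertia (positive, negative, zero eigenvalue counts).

step 0: pivot 1 → sign +
step 1: pivot -96 → sign −
step 2: row/col 2 already zero → sign 0
step 3: row/col 3 already zero → sign 0
signature = (1, 1, 2)

Answer: (1, 1, 2)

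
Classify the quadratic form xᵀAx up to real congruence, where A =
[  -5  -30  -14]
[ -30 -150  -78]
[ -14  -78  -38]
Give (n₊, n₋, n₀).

Answer: (1, 1, 1)

Derivation:
step 0: pivot -5 → sign −
step 1: pivot 30 → sign +
step 2: row/col 2 already zero → sign 0
signature = (1, 1, 1)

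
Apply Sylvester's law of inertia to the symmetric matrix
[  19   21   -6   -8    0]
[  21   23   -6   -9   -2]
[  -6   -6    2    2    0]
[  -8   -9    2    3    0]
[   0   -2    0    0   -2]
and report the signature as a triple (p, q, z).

step 0: pivot 19 → sign +
step 1: pivot -4/19 → sign −
step 2: pivot 2 → sign +
step 3: pivot -3/4 → sign −
step 4: pivot 2 → sign +
signature = (3, 2, 0)

Answer: (3, 2, 0)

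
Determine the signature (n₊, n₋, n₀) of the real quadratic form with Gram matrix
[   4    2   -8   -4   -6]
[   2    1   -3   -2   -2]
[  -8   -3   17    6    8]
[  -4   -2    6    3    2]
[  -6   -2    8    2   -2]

Answer: (3, 2, 0)

Derivation:
step 0: pivot 4 → sign +
step 1: pivot 1 → sign +
step 2: pivot -1 → sign −
step 3: pivot -1 → sign −
step 4: pivot 2 → sign +
signature = (3, 2, 0)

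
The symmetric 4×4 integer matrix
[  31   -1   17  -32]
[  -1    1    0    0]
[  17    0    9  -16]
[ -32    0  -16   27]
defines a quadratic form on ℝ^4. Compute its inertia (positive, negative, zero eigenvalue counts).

step 0: pivot 31 → sign +
step 1: pivot 30/31 → sign +
step 2: pivot -19/30 → sign −
step 3: pivot 1/19 → sign +
signature = (3, 1, 0)

Answer: (3, 1, 0)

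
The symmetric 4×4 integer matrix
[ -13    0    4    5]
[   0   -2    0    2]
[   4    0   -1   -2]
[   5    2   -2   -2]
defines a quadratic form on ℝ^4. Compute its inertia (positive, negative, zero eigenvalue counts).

Answer: (2, 2, 0)

Derivation:
step 0: pivot -13 → sign −
step 1: pivot -2 → sign −
step 2: pivot 3/13 → sign +
step 3: pivot 1 → sign +
signature = (2, 2, 0)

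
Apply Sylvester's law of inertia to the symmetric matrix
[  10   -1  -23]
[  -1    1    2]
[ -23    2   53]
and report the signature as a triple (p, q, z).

Answer: (2, 0, 1)

Derivation:
step 0: pivot 10 → sign +
step 1: pivot 9/10 → sign +
step 2: row/col 2 already zero → sign 0
signature = (2, 0, 1)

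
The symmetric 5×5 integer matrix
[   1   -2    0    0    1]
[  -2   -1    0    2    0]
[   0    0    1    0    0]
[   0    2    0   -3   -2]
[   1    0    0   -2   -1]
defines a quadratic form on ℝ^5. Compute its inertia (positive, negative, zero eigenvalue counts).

step 0: pivot 1 → sign +
step 1: pivot -5 → sign −
step 2: pivot 1 → sign +
step 3: pivot -11/5 → sign −
step 4: pivot -6/11 → sign −
signature = (2, 3, 0)

Answer: (2, 3, 0)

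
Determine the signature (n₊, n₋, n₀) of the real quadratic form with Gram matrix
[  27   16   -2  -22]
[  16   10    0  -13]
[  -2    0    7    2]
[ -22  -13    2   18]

Answer: (4, 0, 0)

Derivation:
step 0: pivot 27 → sign +
step 1: pivot 14/27 → sign +
step 2: pivot 29/7 → sign +
step 3: pivot 3/58 → sign +
signature = (4, 0, 0)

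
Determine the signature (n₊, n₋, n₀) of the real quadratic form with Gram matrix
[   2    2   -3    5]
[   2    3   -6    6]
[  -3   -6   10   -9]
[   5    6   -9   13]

step 0: pivot 2 → sign +
step 1: pivot 1 → sign +
step 2: pivot -7/2 → sign −
step 3: pivot 1/7 → sign +
signature = (3, 1, 0)

Answer: (3, 1, 0)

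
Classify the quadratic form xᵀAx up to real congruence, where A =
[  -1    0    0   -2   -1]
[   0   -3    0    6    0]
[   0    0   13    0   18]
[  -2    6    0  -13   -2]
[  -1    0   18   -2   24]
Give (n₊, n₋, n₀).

step 0: pivot -1 → sign −
step 1: pivot -3 → sign −
step 2: pivot 13 → sign +
step 3: pivot 3 → sign +
step 4: pivot 1/13 → sign +
signature = (3, 2, 0)

Answer: (3, 2, 0)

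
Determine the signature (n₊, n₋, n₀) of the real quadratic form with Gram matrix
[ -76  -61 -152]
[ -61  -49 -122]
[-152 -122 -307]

Answer: (0, 3, 0)

Derivation:
step 0: pivot -76 → sign −
step 1: pivot -3/76 → sign −
step 2: pivot -3 → sign −
signature = (0, 3, 0)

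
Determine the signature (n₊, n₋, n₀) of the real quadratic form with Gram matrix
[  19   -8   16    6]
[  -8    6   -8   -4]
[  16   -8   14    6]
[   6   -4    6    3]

Answer: (3, 1, 0)

Derivation:
step 0: pivot 19 → sign +
step 1: pivot 50/19 → sign +
step 2: pivot -2/25 → sign −
step 3: pivot 1 → sign +
signature = (3, 1, 0)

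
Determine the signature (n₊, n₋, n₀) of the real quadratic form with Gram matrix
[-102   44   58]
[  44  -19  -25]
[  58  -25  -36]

Answer: (0, 3, 0)

Derivation:
step 0: pivot -102 → sign −
step 1: pivot -1/51 → sign −
step 2: pivot -3 → sign −
signature = (0, 3, 0)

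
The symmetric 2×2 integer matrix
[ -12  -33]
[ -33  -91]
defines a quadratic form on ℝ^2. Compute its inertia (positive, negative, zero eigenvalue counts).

Answer: (0, 2, 0)

Derivation:
step 0: pivot -12 → sign −
step 1: pivot -1/4 → sign −
signature = (0, 2, 0)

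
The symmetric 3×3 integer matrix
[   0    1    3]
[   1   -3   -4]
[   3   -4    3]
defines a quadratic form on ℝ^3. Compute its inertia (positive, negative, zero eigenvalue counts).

step 0: pivot -3 → sign −
step 1: pivot 1/3 → sign +
step 2: row/col 2 already zero → sign 0
signature = (1, 1, 1)

Answer: (1, 1, 1)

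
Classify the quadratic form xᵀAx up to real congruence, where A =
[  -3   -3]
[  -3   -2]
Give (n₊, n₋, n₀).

step 0: pivot -3 → sign −
step 1: pivot 1 → sign +
signature = (1, 1, 0)

Answer: (1, 1, 0)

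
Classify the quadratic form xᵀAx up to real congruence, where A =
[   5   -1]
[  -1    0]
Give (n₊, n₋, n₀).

step 0: pivot 5 → sign +
step 1: pivot -1/5 → sign −
signature = (1, 1, 0)

Answer: (1, 1, 0)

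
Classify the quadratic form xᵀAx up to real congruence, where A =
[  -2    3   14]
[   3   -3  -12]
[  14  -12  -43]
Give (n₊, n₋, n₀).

Answer: (2, 1, 0)

Derivation:
step 0: pivot -2 → sign −
step 1: pivot 3/2 → sign +
step 2: pivot 1 → sign +
signature = (2, 1, 0)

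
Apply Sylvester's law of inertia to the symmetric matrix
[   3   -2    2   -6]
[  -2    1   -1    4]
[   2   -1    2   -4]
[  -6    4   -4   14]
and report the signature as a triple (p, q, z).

step 0: pivot 3 → sign +
step 1: pivot -1/3 → sign −
step 2: pivot 1 → sign +
step 3: pivot 2 → sign +
signature = (3, 1, 0)

Answer: (3, 1, 0)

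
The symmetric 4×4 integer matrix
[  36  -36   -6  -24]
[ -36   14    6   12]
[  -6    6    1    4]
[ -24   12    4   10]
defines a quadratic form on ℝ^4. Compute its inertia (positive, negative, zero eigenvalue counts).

step 0: pivot 36 → sign +
step 1: pivot -22 → sign −
step 2: pivot 6/11 → sign +
step 3: row/col 3 already zero → sign 0
signature = (2, 1, 1)

Answer: (2, 1, 1)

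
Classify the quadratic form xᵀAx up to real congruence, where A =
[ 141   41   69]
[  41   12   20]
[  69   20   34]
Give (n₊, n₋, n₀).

step 0: pivot 141 → sign +
step 1: pivot 11/141 → sign +
step 2: pivot 2/11 → sign +
signature = (3, 0, 0)

Answer: (3, 0, 0)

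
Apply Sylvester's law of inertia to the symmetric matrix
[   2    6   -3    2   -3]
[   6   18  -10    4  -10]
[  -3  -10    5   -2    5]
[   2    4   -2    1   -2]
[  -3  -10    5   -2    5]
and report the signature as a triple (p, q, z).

Answer: (2, 2, 1)

Derivation:
step 0: pivot 2 → sign +
step 1: pivot 1/2 → sign +
step 2: pivot -2 → sign −
step 3: pivot -3 → sign −
step 4: row/col 4 already zero → sign 0
signature = (2, 2, 1)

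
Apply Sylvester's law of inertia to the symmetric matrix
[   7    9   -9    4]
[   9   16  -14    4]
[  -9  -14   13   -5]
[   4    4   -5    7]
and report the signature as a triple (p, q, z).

step 0: pivot 7 → sign +
step 1: pivot 31/7 → sign +
step 2: pivot 3/31 → sign +
step 3: pivot 2 → sign +
signature = (4, 0, 0)

Answer: (4, 0, 0)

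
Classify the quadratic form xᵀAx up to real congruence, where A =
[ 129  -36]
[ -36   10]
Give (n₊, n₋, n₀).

Answer: (1, 1, 0)

Derivation:
step 0: pivot 129 → sign +
step 1: pivot -2/43 → sign −
signature = (1, 1, 0)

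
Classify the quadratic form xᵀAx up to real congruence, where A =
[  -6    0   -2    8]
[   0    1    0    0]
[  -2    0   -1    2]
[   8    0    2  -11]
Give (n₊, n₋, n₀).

step 0: pivot -6 → sign −
step 1: pivot 1 → sign +
step 2: pivot -1/3 → sign −
step 3: pivot 1 → sign +
signature = (2, 2, 0)

Answer: (2, 2, 0)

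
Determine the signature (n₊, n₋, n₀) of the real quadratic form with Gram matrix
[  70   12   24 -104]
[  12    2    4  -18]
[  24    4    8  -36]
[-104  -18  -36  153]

step 0: pivot 70 → sign +
step 1: pivot -2/35 → sign −
step 2: pivot -1 → sign −
step 3: row/col 3 already zero → sign 0
signature = (1, 2, 1)

Answer: (1, 2, 1)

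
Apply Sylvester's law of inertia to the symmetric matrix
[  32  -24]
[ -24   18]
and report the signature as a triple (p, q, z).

step 0: pivot 32 → sign +
step 1: row/col 1 already zero → sign 0
signature = (1, 0, 1)

Answer: (1, 0, 1)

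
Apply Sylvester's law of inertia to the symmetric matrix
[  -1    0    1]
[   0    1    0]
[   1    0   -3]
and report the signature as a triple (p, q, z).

Answer: (1, 2, 0)

Derivation:
step 0: pivot -1 → sign −
step 1: pivot 1 → sign +
step 2: pivot -2 → sign −
signature = (1, 2, 0)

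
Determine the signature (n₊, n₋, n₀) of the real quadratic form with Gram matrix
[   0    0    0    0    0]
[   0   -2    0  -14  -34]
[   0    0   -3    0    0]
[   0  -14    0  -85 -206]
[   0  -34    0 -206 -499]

step 0: pivot -2 → sign −
step 1: pivot -3 → sign −
step 2: pivot 13 → sign +
step 3: pivot 3/13 → sign +
step 4: row/col 4 already zero → sign 0
signature = (2, 2, 1)

Answer: (2, 2, 1)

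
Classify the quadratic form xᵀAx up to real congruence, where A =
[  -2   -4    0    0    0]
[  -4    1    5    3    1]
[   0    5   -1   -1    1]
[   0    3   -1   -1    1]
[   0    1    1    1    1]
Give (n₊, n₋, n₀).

Answer: (2, 3, 0)

Derivation:
step 0: pivot -2 → sign −
step 1: pivot 9 → sign +
step 2: pivot -34/9 → sign −
step 3: pivot -2/17 → sign −
step 4: pivot 2 → sign +
signature = (2, 3, 0)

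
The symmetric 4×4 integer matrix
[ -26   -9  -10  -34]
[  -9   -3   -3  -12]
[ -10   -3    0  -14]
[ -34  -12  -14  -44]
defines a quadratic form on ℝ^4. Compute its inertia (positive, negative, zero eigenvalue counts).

step 0: pivot -26 → sign −
step 1: pivot 3/26 → sign +
step 2: pivot 2 → sign +
step 3: row/col 3 already zero → sign 0
signature = (2, 1, 1)

Answer: (2, 1, 1)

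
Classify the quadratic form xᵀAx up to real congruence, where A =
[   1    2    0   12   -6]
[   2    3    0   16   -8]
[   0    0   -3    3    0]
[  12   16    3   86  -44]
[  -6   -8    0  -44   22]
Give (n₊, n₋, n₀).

step 0: pivot 1 → sign +
step 1: pivot -1 → sign −
step 2: pivot -3 → sign −
step 3: pivot 9 → sign +
step 4: pivot 2/9 → sign +
signature = (3, 2, 0)

Answer: (3, 2, 0)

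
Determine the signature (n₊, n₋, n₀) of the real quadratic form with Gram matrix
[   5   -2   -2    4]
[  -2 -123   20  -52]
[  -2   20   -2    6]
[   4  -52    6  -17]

Answer: (3, 1, 0)

Derivation:
step 0: pivot 5 → sign +
step 1: pivot -619/5 → sign −
step 2: pivot 110/619 → sign +
step 3: pivot 3/55 → sign +
signature = (3, 1, 0)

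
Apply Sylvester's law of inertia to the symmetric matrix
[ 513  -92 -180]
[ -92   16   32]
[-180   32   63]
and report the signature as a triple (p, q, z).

Answer: (1, 1, 1)

Derivation:
step 0: pivot 513 → sign +
step 1: pivot -256/513 → sign −
step 2: row/col 2 already zero → sign 0
signature = (1, 1, 1)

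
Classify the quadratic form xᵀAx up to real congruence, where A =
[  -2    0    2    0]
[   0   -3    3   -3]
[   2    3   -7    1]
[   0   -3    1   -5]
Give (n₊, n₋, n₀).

step 0: pivot -2 → sign −
step 1: pivot -3 → sign −
step 2: pivot -2 → sign −
step 3: row/col 3 already zero → sign 0
signature = (0, 3, 1)

Answer: (0, 3, 1)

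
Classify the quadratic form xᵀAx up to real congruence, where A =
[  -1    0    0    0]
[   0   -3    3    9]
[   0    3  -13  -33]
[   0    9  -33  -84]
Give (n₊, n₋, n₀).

Answer: (1, 3, 0)

Derivation:
step 0: pivot -1 → sign −
step 1: pivot -3 → sign −
step 2: pivot -10 → sign −
step 3: pivot 3/5 → sign +
signature = (1, 3, 0)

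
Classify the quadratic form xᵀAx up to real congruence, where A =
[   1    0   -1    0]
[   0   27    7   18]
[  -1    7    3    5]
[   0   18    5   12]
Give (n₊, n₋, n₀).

Answer: (3, 1, 0)

Derivation:
step 0: pivot 1 → sign +
step 1: pivot 27 → sign +
step 2: pivot 5/27 → sign +
step 3: pivot -3/5 → sign −
signature = (3, 1, 0)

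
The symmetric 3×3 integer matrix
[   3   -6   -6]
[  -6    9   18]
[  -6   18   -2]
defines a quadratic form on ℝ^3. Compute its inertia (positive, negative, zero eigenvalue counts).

step 0: pivot 3 → sign +
step 1: pivot -3 → sign −
step 2: pivot -2 → sign −
signature = (1, 2, 0)

Answer: (1, 2, 0)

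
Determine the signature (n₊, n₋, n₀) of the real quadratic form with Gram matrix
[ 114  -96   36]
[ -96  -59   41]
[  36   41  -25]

step 0: pivot 114 → sign +
step 1: pivot -2657/19 → sign −
step 2: pivot 2/2657 → sign +
signature = (2, 1, 0)

Answer: (2, 1, 0)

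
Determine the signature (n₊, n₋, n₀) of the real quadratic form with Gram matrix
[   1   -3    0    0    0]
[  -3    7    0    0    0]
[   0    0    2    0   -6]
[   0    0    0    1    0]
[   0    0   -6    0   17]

Answer: (3, 2, 0)

Derivation:
step 0: pivot 1 → sign +
step 1: pivot -2 → sign −
step 2: pivot 2 → sign +
step 3: pivot 1 → sign +
step 4: pivot -1 → sign −
signature = (3, 2, 0)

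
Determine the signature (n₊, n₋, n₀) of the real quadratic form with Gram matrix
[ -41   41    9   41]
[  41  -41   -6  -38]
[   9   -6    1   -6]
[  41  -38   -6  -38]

step 0: pivot -41 → sign −
step 1: pivot 122/41 → sign +
step 2: pivot -369/122 → sign −
step 3: pivot -1/41 → sign −
signature = (1, 3, 0)

Answer: (1, 3, 0)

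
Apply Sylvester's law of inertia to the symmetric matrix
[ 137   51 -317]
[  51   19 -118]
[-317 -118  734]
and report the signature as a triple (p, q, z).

Answer: (3, 0, 0)

Derivation:
step 0: pivot 137 → sign +
step 1: pivot 2/137 → sign +
step 2: pivot 1/2 → sign +
signature = (3, 0, 0)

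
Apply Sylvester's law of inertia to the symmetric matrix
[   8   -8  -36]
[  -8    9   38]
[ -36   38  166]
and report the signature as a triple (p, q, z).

step 0: pivot 8 → sign +
step 1: pivot 1 → sign +
step 2: row/col 2 already zero → sign 0
signature = (2, 0, 1)

Answer: (2, 0, 1)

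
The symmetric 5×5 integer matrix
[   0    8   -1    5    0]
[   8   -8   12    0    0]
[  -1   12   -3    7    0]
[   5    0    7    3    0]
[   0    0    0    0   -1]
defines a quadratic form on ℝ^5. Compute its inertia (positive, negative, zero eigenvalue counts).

Answer: (1, 3, 1)

Derivation:
step 0: pivot -8 → sign −
step 1: pivot 8 → sign +
step 2: pivot -1/8 → sign −
step 3: pivot -1 → sign −
step 4: row/col 4 already zero → sign 0
signature = (1, 3, 1)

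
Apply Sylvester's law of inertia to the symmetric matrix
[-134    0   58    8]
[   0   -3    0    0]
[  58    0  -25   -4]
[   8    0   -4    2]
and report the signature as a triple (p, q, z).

step 0: pivot -134 → sign −
step 1: pivot -3 → sign −
step 2: pivot 7/67 → sign +
step 3: pivot -2/7 → sign −
signature = (1, 3, 0)

Answer: (1, 3, 0)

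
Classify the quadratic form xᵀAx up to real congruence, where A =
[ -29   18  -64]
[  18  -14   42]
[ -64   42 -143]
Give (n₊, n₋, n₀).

step 0: pivot -29 → sign −
step 1: pivot -82/29 → sign −
step 2: pivot 3/41 → sign +
signature = (1, 2, 0)

Answer: (1, 2, 0)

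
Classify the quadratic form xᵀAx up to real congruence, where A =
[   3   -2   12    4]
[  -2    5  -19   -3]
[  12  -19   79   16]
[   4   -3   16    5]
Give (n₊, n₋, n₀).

Answer: (3, 1, 0)

Derivation:
step 0: pivot 3 → sign +
step 1: pivot 11/3 → sign +
step 2: pivot -2 → sign −
step 3: pivot 3/22 → sign +
signature = (3, 1, 0)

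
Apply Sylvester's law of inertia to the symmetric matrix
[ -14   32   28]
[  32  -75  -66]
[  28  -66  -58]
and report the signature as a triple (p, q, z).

Answer: (1, 2, 0)

Derivation:
step 0: pivot -14 → sign −
step 1: pivot -13/7 → sign −
step 2: pivot 2/13 → sign +
signature = (1, 2, 0)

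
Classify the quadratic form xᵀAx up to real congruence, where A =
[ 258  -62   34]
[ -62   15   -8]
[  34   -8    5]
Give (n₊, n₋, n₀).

step 0: pivot 258 → sign +
step 1: pivot 13/129 → sign +
step 2: pivot 3/13 → sign +
signature = (3, 0, 0)

Answer: (3, 0, 0)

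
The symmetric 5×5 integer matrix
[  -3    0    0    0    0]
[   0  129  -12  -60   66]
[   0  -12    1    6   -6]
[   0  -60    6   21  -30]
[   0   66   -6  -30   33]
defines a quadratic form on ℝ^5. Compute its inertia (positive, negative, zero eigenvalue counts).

step 0: pivot -3 → sign −
step 1: pivot 129 → sign +
step 2: pivot -5/43 → sign −
step 3: pivot -27/5 → sign −
step 4: pivot -1/3 → sign −
signature = (1, 4, 0)

Answer: (1, 4, 0)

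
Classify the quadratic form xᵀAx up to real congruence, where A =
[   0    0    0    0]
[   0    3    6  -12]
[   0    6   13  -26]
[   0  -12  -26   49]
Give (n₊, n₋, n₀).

Answer: (2, 1, 1)

Derivation:
step 0: pivot 3 → sign +
step 1: pivot 1 → sign +
step 2: pivot -3 → sign −
step 3: row/col 3 already zero → sign 0
signature = (2, 1, 1)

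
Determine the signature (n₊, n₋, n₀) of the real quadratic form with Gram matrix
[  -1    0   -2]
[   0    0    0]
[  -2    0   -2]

Answer: (1, 1, 1)

Derivation:
step 0: pivot -1 → sign −
step 1: pivot 2 → sign +
step 2: row/col 2 already zero → sign 0
signature = (1, 1, 1)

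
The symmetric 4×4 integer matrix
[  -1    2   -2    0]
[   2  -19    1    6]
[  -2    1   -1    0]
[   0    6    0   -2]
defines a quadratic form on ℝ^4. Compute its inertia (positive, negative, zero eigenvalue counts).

Answer: (1, 2, 1)

Derivation:
step 0: pivot -1 → sign −
step 1: pivot -15 → sign −
step 2: pivot 18/5 → sign +
step 3: row/col 3 already zero → sign 0
signature = (1, 2, 1)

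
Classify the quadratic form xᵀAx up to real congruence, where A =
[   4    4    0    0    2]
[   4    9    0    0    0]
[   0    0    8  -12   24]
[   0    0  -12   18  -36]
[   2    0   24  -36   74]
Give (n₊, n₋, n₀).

step 0: pivot 4 → sign +
step 1: pivot 5 → sign +
step 2: pivot 8 → sign +
step 3: pivot 1/5 → sign +
step 4: row/col 4 already zero → sign 0
signature = (4, 0, 1)

Answer: (4, 0, 1)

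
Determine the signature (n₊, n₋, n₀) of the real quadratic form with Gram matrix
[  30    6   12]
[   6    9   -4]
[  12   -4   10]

step 0: pivot 30 → sign +
step 1: pivot 39/5 → sign +
step 2: pivot -2/39 → sign −
signature = (2, 1, 0)

Answer: (2, 1, 0)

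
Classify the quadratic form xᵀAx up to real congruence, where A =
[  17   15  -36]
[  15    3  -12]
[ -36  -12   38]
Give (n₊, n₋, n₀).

Answer: (1, 2, 0)

Derivation:
step 0: pivot 17 → sign +
step 1: pivot -174/17 → sign −
step 2: pivot -2/29 → sign −
signature = (1, 2, 0)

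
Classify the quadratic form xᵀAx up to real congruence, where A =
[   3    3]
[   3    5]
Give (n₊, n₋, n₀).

Answer: (2, 0, 0)

Derivation:
step 0: pivot 3 → sign +
step 1: pivot 2 → sign +
signature = (2, 0, 0)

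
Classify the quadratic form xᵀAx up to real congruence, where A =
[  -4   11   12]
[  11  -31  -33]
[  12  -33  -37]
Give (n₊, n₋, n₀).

step 0: pivot -4 → sign −
step 1: pivot -3/4 → sign −
step 2: pivot -1 → sign −
signature = (0, 3, 0)

Answer: (0, 3, 0)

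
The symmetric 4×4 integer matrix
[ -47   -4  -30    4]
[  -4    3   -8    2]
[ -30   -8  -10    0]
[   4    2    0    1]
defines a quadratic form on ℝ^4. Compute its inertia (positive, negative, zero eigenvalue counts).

Answer: (3, 1, 0)

Derivation:
step 0: pivot -47 → sign −
step 1: pivot 157/47 → sign +
step 2: pivot 42/157 → sign +
step 3: pivot 3/7 → sign +
signature = (3, 1, 0)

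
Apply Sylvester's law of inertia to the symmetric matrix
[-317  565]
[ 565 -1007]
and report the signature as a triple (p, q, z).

step 0: pivot -317 → sign −
step 1: pivot 6/317 → sign +
signature = (1, 1, 0)

Answer: (1, 1, 0)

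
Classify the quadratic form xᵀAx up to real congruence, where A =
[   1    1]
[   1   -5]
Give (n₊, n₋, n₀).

step 0: pivot 1 → sign +
step 1: pivot -6 → sign −
signature = (1, 1, 0)

Answer: (1, 1, 0)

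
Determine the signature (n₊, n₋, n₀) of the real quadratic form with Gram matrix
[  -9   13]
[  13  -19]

Answer: (0, 2, 0)

Derivation:
step 0: pivot -9 → sign −
step 1: pivot -2/9 → sign −
signature = (0, 2, 0)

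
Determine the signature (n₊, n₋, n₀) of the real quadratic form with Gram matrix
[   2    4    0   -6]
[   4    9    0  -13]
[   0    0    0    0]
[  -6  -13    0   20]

step 0: pivot 2 → sign +
step 1: pivot 1 → sign +
step 2: pivot 1 → sign +
step 3: row/col 3 already zero → sign 0
signature = (3, 0, 1)

Answer: (3, 0, 1)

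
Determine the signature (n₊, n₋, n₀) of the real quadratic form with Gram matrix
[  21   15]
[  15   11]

step 0: pivot 21 → sign +
step 1: pivot 2/7 → sign +
signature = (2, 0, 0)

Answer: (2, 0, 0)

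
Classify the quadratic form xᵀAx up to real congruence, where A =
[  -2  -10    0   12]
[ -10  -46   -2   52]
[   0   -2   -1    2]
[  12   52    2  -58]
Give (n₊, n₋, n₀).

Answer: (1, 2, 1)

Derivation:
step 0: pivot -2 → sign −
step 1: pivot 4 → sign +
step 2: pivot -2 → sign −
step 3: row/col 3 already zero → sign 0
signature = (1, 2, 1)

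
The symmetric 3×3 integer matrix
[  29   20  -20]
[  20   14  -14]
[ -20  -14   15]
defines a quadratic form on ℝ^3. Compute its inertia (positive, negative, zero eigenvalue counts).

Answer: (3, 0, 0)

Derivation:
step 0: pivot 29 → sign +
step 1: pivot 6/29 → sign +
step 2: pivot 1 → sign +
signature = (3, 0, 0)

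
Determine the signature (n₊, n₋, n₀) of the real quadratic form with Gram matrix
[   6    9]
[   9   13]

step 0: pivot 6 → sign +
step 1: pivot -1/2 → sign −
signature = (1, 1, 0)

Answer: (1, 1, 0)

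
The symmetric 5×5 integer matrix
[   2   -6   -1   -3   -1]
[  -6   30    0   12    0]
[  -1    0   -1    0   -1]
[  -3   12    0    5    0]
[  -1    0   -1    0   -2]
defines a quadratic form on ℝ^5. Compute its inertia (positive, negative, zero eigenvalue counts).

step 0: pivot 2 → sign +
step 1: pivot 12 → sign +
step 2: pivot -9/4 → sign −
step 3: pivot -1 → sign −
step 4: row/col 4 already zero → sign 0
signature = (2, 2, 1)

Answer: (2, 2, 1)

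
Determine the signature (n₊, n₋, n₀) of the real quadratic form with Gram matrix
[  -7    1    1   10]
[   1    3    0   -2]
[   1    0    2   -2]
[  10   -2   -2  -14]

Answer: (3, 1, 0)

Derivation:
step 0: pivot -7 → sign −
step 1: pivot 22/7 → sign +
step 2: pivot 47/22 → sign +
step 3: pivot 2/47 → sign +
signature = (3, 1, 0)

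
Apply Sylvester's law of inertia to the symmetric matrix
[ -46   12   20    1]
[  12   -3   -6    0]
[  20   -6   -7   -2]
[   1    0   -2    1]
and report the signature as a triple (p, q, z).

Answer: (2, 2, 0)

Derivation:
step 0: pivot -46 → sign −
step 1: pivot 3/23 → sign +
step 2: pivot -3 → sign −
step 3: pivot 1/2 → sign +
signature = (2, 2, 0)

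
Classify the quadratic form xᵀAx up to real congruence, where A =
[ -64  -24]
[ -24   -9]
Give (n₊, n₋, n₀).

step 0: pivot -64 → sign −
step 1: row/col 1 already zero → sign 0
signature = (0, 1, 1)

Answer: (0, 1, 1)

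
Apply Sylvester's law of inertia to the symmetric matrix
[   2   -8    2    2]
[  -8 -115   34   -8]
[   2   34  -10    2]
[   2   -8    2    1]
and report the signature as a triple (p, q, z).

Answer: (1, 2, 1)

Derivation:
step 0: pivot 2 → sign +
step 1: pivot -147 → sign −
step 2: pivot -1 → sign −
step 3: row/col 3 already zero → sign 0
signature = (1, 2, 1)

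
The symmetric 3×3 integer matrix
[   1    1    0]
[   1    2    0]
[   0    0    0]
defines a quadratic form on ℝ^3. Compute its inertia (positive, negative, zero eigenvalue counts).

step 0: pivot 1 → sign +
step 1: pivot 1 → sign +
step 2: row/col 2 already zero → sign 0
signature = (2, 0, 1)

Answer: (2, 0, 1)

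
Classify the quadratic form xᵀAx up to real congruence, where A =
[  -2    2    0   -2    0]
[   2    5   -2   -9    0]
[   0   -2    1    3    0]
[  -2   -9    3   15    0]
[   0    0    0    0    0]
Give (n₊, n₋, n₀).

step 0: pivot -2 → sign −
step 1: pivot 7 → sign +
step 2: pivot 3/7 → sign +
step 3: pivot -1/3 → sign −
step 4: row/col 4 already zero → sign 0
signature = (2, 2, 1)

Answer: (2, 2, 1)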